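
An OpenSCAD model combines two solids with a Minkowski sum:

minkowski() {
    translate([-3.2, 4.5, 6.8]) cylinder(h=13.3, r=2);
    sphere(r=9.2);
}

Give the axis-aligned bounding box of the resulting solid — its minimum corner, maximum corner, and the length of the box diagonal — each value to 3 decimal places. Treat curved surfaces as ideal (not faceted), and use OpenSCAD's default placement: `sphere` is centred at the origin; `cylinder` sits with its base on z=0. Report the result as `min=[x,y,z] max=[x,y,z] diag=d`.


min=[-14.400,-6.700,-2.400] max=[8.000,15.700,29.300] diag=44.815

A = translate([-3.2, 4.5, 6.8]) cylinder(h=13.3, r=2) → bbox [-5.2,2.5,6.8] .. [-1.2,6.5,20.1]
B = sphere(r=9.2) → bbox [-9.2,-9.2,-9.2] .. [9.2,9.2,9.2]
lo = A.lo+B.lo = [-5.2-9.2, 2.5-9.2, 6.8-9.2] = [-14.400,-6.700,-2.400]
hi = A.hi+B.hi = [-1.2+9.2, 6.5+9.2, 20.1+9.2] = [8.000,15.700,29.300]
diag = √(22.4²+22.4²+31.7²) = √2008.41 = 44.815


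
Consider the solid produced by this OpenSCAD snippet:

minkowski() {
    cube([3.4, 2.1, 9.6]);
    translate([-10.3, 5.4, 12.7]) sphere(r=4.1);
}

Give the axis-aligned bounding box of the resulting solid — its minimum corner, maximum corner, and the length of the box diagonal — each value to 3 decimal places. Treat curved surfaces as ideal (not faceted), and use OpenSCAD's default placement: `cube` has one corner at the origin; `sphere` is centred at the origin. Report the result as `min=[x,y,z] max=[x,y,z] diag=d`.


min=[-14.400,1.300,8.600] max=[-2.800,11.600,26.400] diag=23.611

A = translate([-10.3, 5.4, 12.7]) sphere(r=4.1) → bbox [-14.4,1.3,8.6] .. [-6.2,9.5,16.8]
B = cube([3.4, 2.1, 9.6]) → bbox [0,0,0] .. [3.4,2.1,9.6]
lo = A.lo+B.lo = [-14.4+0, 1.3+0, 8.6+0] = [-14.400,1.300,8.600]
hi = A.hi+B.hi = [-6.2+3.4, 9.5+2.1, 16.8+9.6] = [-2.800,11.600,26.400]
diag = √(11.6²+10.3²+17.8²) = √557.49 = 23.611


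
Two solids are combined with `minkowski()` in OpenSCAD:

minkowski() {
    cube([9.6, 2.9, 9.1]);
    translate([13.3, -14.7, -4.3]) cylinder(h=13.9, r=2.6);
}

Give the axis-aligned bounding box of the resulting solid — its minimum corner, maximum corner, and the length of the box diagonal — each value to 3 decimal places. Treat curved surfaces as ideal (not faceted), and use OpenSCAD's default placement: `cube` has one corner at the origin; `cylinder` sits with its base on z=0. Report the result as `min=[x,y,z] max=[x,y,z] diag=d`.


A = translate([13.3, -14.7, -4.3]) cylinder(h=13.9, r=2.6) → bbox [10.7,-17.3,-4.3] .. [15.9,-12.1,9.6]
B = cube([9.6, 2.9, 9.1]) → bbox [0,0,0] .. [9.6,2.9,9.1]
lo = A.lo+B.lo = [10.7+0, -17.3+0, -4.3+0] = [10.700,-17.300,-4.300]
hi = A.hi+B.hi = [15.9+9.6, -12.1+2.9, 9.6+9.1] = [25.500,-9.200,18.700]
diag = √(14.8²+8.1²+23²) = √813.65 = 28.525

min=[10.700,-17.300,-4.300] max=[25.500,-9.200,18.700] diag=28.525


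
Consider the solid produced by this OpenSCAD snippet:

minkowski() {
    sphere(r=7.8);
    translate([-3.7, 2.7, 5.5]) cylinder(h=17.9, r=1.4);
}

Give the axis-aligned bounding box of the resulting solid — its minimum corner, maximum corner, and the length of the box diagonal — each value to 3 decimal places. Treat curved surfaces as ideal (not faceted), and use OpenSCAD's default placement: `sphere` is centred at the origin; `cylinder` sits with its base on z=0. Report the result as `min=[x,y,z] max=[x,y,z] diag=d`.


A = translate([-3.7, 2.7, 5.5]) cylinder(h=17.9, r=1.4) → bbox [-5.1,1.3,5.5] .. [-2.3,4.1,23.4]
B = sphere(r=7.8) → bbox [-7.8,-7.8,-7.8] .. [7.8,7.8,7.8]
lo = A.lo+B.lo = [-5.1-7.8, 1.3-7.8, 5.5-7.8] = [-12.900,-6.500,-2.300]
hi = A.hi+B.hi = [-2.3+7.8, 4.1+7.8, 23.4+7.8] = [5.500,11.900,31.200]
diag = √(18.4²+18.4²+33.5²) = √1799.37 = 42.419

min=[-12.900,-6.500,-2.300] max=[5.500,11.900,31.200] diag=42.419


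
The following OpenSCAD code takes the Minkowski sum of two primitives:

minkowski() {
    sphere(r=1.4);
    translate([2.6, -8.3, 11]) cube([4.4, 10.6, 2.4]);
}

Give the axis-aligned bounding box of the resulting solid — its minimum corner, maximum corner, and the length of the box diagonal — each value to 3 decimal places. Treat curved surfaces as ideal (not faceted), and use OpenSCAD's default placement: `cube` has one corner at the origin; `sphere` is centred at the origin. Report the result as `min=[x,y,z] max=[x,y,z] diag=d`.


A = translate([2.6, -8.3, 11]) cube([4.4, 10.6, 2.4]) → bbox [2.6,-8.3,11] .. [7,2.3,13.4]
B = sphere(r=1.4) → bbox [-1.4,-1.4,-1.4] .. [1.4,1.4,1.4]
lo = A.lo+B.lo = [2.6-1.4, -8.3-1.4, 11-1.4] = [1.200,-9.700,9.600]
hi = A.hi+B.hi = [7+1.4, 2.3+1.4, 13.4+1.4] = [8.400,3.700,14.800]
diag = √(7.2²+13.4²+5.2²) = √258.44 = 16.076

min=[1.200,-9.700,9.600] max=[8.400,3.700,14.800] diag=16.076


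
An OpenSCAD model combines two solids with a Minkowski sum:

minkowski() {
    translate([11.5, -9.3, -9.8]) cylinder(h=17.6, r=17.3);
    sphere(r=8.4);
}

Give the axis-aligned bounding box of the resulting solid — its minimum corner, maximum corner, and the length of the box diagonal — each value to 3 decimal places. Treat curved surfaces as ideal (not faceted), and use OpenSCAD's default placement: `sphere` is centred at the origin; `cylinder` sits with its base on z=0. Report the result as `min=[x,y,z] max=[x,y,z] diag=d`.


A = translate([11.5, -9.3, -9.8]) cylinder(h=17.6, r=17.3) → bbox [-5.8,-26.6,-9.8] .. [28.8,8,7.8]
B = sphere(r=8.4) → bbox [-8.4,-8.4,-8.4] .. [8.4,8.4,8.4]
lo = A.lo+B.lo = [-5.8-8.4, -26.6-8.4, -9.8-8.4] = [-14.200,-35.000,-18.200]
hi = A.hi+B.hi = [28.8+8.4, 8+8.4, 7.8+8.4] = [37.200,16.400,16.200]
diag = √(51.4²+51.4²+34.4²) = √6467.28 = 80.419

min=[-14.200,-35.000,-18.200] max=[37.200,16.400,16.200] diag=80.419


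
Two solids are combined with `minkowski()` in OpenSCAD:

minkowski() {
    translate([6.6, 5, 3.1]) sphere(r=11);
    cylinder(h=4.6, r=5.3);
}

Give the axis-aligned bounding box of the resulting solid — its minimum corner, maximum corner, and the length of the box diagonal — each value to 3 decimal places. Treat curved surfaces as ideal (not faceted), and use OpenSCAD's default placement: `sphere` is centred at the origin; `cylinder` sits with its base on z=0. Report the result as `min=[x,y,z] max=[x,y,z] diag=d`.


A = translate([6.6, 5, 3.1]) sphere(r=11) → bbox [-4.4,-6,-7.9] .. [17.6,16,14.1]
B = cylinder(h=4.6, r=5.3) → bbox [-5.3,-5.3,0] .. [5.3,5.3,4.6]
lo = A.lo+B.lo = [-4.4-5.3, -6-5.3, -7.9+0] = [-9.700,-11.300,-7.900]
hi = A.hi+B.hi = [17.6+5.3, 16+5.3, 14.1+4.6] = [22.900,21.300,18.700]
diag = √(32.6²+32.6²+26.6²) = √2833.08 = 53.227

min=[-9.700,-11.300,-7.900] max=[22.900,21.300,18.700] diag=53.227


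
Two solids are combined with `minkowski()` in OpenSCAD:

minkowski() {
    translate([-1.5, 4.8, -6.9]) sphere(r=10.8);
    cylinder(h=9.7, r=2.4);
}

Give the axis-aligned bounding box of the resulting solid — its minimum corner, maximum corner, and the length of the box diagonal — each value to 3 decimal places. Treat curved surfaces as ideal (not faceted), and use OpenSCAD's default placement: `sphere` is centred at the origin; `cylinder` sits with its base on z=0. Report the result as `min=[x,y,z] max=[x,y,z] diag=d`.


A = translate([-1.5, 4.8, -6.9]) sphere(r=10.8) → bbox [-12.3,-6,-17.7] .. [9.3,15.6,3.9]
B = cylinder(h=9.7, r=2.4) → bbox [-2.4,-2.4,0] .. [2.4,2.4,9.7]
lo = A.lo+B.lo = [-12.3-2.4, -6-2.4, -17.7+0] = [-14.700,-8.400,-17.700]
hi = A.hi+B.hi = [9.3+2.4, 15.6+2.4, 3.9+9.7] = [11.700,18.000,13.600]
diag = √(26.4²+26.4²+31.3²) = √2373.61 = 48.720

min=[-14.700,-8.400,-17.700] max=[11.700,18.000,13.600] diag=48.720


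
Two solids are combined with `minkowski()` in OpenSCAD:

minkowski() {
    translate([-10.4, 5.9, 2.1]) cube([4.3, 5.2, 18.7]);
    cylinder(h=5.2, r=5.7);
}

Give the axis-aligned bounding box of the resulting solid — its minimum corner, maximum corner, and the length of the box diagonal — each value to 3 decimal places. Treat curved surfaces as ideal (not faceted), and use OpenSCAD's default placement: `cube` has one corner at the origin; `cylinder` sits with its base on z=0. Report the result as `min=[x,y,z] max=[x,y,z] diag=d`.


min=[-16.100,0.200,2.100] max=[-0.400,16.800,26.000] diag=33.064

A = translate([-10.4, 5.9, 2.1]) cube([4.3, 5.2, 18.7]) → bbox [-10.4,5.9,2.1] .. [-6.1,11.1,20.8]
B = cylinder(h=5.2, r=5.7) → bbox [-5.7,-5.7,0] .. [5.7,5.7,5.2]
lo = A.lo+B.lo = [-10.4-5.7, 5.9-5.7, 2.1+0] = [-16.100,0.200,2.100]
hi = A.hi+B.hi = [-6.1+5.7, 11.1+5.7, 20.8+5.2] = [-0.400,16.800,26.000]
diag = √(15.7²+16.6²+23.9²) = √1093.26 = 33.064


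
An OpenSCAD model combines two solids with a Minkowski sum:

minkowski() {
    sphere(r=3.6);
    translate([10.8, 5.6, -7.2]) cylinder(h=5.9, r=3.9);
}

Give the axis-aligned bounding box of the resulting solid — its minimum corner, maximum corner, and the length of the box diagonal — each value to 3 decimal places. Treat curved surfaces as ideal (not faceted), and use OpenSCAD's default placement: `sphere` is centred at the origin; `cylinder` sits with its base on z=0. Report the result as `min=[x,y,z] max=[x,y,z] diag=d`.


min=[3.300,-1.900,-10.800] max=[18.300,13.100,2.300] diag=24.932

A = translate([10.8, 5.6, -7.2]) cylinder(h=5.9, r=3.9) → bbox [6.9,1.7,-7.2] .. [14.7,9.5,-1.3]
B = sphere(r=3.6) → bbox [-3.6,-3.6,-3.6] .. [3.6,3.6,3.6]
lo = A.lo+B.lo = [6.9-3.6, 1.7-3.6, -7.2-3.6] = [3.300,-1.900,-10.800]
hi = A.hi+B.hi = [14.7+3.6, 9.5+3.6, -1.3+3.6] = [18.300,13.100,2.300]
diag = √(15²+15²+13.1²) = √621.61 = 24.932


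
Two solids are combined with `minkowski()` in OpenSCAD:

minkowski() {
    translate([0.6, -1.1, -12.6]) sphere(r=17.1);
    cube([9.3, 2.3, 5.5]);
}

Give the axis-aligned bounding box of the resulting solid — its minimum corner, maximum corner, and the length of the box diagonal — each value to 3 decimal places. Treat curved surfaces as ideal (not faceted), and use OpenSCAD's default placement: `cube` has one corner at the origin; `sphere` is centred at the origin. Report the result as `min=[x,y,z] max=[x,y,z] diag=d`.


A = translate([0.6, -1.1, -12.6]) sphere(r=17.1) → bbox [-16.5,-18.2,-29.7] .. [17.7,16,4.5]
B = cube([9.3, 2.3, 5.5]) → bbox [0,0,0] .. [9.3,2.3,5.5]
lo = A.lo+B.lo = [-16.5+0, -18.2+0, -29.7+0] = [-16.500,-18.200,-29.700]
hi = A.hi+B.hi = [17.7+9.3, 16+2.3, 4.5+5.5] = [27.000,18.300,10.000]
diag = √(43.5²+36.5²+39.7²) = √4800.59 = 69.286

min=[-16.500,-18.200,-29.700] max=[27.000,18.300,10.000] diag=69.286


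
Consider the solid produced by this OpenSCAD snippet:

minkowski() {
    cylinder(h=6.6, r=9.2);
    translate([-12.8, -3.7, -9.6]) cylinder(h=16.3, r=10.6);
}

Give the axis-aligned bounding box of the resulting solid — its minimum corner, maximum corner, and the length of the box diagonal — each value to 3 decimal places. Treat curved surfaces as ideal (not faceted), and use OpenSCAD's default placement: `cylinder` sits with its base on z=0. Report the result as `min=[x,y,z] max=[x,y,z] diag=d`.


min=[-32.600,-23.500,-9.600] max=[7.000,16.100,13.300] diag=60.504

A = translate([-12.8, -3.7, -9.6]) cylinder(h=16.3, r=10.6) → bbox [-23.4,-14.3,-9.6] .. [-2.2,6.9,6.7]
B = cylinder(h=6.6, r=9.2) → bbox [-9.2,-9.2,0] .. [9.2,9.2,6.6]
lo = A.lo+B.lo = [-23.4-9.2, -14.3-9.2, -9.6+0] = [-32.600,-23.500,-9.600]
hi = A.hi+B.hi = [-2.2+9.2, 6.9+9.2, 6.7+6.6] = [7.000,16.100,13.300]
diag = √(39.6²+39.6²+22.9²) = √3660.73 = 60.504


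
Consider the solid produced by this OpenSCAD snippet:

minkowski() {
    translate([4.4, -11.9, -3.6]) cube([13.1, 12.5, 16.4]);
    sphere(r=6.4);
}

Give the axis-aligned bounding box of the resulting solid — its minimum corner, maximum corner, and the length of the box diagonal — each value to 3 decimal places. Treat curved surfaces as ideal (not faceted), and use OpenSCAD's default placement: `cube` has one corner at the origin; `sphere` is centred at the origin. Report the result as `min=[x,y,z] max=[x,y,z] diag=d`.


min=[-2.000,-18.300,-10.000] max=[23.900,7.000,19.200] diag=46.514

A = translate([4.4, -11.9, -3.6]) cube([13.1, 12.5, 16.4]) → bbox [4.4,-11.9,-3.6] .. [17.5,0.6,12.8]
B = sphere(r=6.4) → bbox [-6.4,-6.4,-6.4] .. [6.4,6.4,6.4]
lo = A.lo+B.lo = [4.4-6.4, -11.9-6.4, -3.6-6.4] = [-2.000,-18.300,-10.000]
hi = A.hi+B.hi = [17.5+6.4, 0.6+6.4, 12.8+6.4] = [23.900,7.000,19.200]
diag = √(25.9²+25.3²+29.2²) = √2163.54 = 46.514


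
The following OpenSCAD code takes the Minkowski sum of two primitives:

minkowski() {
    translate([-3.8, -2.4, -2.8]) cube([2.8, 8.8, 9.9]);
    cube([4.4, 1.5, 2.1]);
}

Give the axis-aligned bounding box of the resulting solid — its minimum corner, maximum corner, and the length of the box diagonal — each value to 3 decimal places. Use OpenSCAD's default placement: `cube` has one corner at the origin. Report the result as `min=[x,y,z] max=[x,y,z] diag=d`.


A = translate([-3.8, -2.4, -2.8]) cube([2.8, 8.8, 9.9]) → bbox [-3.8,-2.4,-2.8] .. [-1,6.4,7.1]
B = cube([4.4, 1.5, 2.1]) → bbox [0,0,0] .. [4.4,1.5,2.1]
lo = A.lo+B.lo = [-3.8+0, -2.4+0, -2.8+0] = [-3.800,-2.400,-2.800]
hi = A.hi+B.hi = [-1+4.4, 6.4+1.5, 7.1+2.1] = [3.400,7.900,9.200]
diag = √(7.2²+10.3²+12²) = √301.93 = 17.376

min=[-3.800,-2.400,-2.800] max=[3.400,7.900,9.200] diag=17.376


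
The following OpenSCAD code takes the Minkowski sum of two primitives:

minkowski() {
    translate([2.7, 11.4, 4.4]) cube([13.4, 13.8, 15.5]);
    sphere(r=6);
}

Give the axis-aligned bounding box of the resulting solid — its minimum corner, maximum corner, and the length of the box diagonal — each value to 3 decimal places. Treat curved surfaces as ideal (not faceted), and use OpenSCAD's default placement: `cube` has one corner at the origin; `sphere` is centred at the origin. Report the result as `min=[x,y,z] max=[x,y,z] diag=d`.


min=[-3.300,5.400,-1.600] max=[22.100,31.200,25.900] diag=45.465

A = translate([2.7, 11.4, 4.4]) cube([13.4, 13.8, 15.5]) → bbox [2.7,11.4,4.4] .. [16.1,25.2,19.9]
B = sphere(r=6) → bbox [-6,-6,-6] .. [6,6,6]
lo = A.lo+B.lo = [2.7-6, 11.4-6, 4.4-6] = [-3.300,5.400,-1.600]
hi = A.hi+B.hi = [16.1+6, 25.2+6, 19.9+6] = [22.100,31.200,25.900]
diag = √(25.4²+25.8²+27.5²) = √2067.05 = 45.465


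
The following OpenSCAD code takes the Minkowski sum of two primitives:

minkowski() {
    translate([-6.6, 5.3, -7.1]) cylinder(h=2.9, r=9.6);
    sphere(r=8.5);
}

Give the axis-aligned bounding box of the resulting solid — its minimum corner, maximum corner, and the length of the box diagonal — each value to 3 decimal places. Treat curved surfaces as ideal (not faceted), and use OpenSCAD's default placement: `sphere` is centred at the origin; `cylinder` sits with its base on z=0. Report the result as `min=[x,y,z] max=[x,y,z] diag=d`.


min=[-24.700,-12.800,-15.600] max=[11.500,23.400,4.300] diag=54.926

A = translate([-6.6, 5.3, -7.1]) cylinder(h=2.9, r=9.6) → bbox [-16.2,-4.3,-7.1] .. [3,14.9,-4.2]
B = sphere(r=8.5) → bbox [-8.5,-8.5,-8.5] .. [8.5,8.5,8.5]
lo = A.lo+B.lo = [-16.2-8.5, -4.3-8.5, -7.1-8.5] = [-24.700,-12.800,-15.600]
hi = A.hi+B.hi = [3+8.5, 14.9+8.5, -4.2+8.5] = [11.500,23.400,4.300]
diag = √(36.2²+36.2²+19.9²) = √3016.89 = 54.926


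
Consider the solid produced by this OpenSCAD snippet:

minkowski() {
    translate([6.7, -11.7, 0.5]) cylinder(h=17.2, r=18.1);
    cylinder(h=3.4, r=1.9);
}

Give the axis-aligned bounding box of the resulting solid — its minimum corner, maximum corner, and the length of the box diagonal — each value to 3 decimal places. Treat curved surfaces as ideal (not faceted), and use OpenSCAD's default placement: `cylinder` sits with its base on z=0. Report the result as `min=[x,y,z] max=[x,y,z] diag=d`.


min=[-13.300,-31.700,0.500] max=[26.700,8.300,21.100] diag=60.203

A = translate([6.7, -11.7, 0.5]) cylinder(h=17.2, r=18.1) → bbox [-11.4,-29.8,0.5] .. [24.8,6.4,17.7]
B = cylinder(h=3.4, r=1.9) → bbox [-1.9,-1.9,0] .. [1.9,1.9,3.4]
lo = A.lo+B.lo = [-11.4-1.9, -29.8-1.9, 0.5+0] = [-13.300,-31.700,0.500]
hi = A.hi+B.hi = [24.8+1.9, 6.4+1.9, 17.7+3.4] = [26.700,8.300,21.100]
diag = √(40²+40²+20.6²) = √3624.36 = 60.203


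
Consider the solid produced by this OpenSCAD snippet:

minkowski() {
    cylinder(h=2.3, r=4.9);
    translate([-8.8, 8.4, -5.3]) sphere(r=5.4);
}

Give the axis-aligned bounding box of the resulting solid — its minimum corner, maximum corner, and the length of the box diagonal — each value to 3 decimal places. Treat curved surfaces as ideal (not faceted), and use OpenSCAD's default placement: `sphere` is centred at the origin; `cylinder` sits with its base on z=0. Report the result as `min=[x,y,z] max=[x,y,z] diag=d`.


A = translate([-8.8, 8.4, -5.3]) sphere(r=5.4) → bbox [-14.2,3,-10.7] .. [-3.4,13.8,0.1]
B = cylinder(h=2.3, r=4.9) → bbox [-4.9,-4.9,0] .. [4.9,4.9,2.3]
lo = A.lo+B.lo = [-14.2-4.9, 3-4.9, -10.7+0] = [-19.100,-1.900,-10.700]
hi = A.hi+B.hi = [-3.4+4.9, 13.8+4.9, 0.1+2.3] = [1.500,18.700,2.400]
diag = √(20.6²+20.6²+13.1²) = √1020.33 = 31.943

min=[-19.100,-1.900,-10.700] max=[1.500,18.700,2.400] diag=31.943


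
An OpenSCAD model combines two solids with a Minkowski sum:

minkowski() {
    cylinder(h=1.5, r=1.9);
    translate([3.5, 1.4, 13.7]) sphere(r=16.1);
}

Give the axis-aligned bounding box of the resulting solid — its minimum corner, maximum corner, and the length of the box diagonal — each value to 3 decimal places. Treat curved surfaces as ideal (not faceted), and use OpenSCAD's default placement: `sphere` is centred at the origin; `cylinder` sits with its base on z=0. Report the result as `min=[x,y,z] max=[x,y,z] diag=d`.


A = translate([3.5, 1.4, 13.7]) sphere(r=16.1) → bbox [-12.6,-14.7,-2.4] .. [19.6,17.5,29.8]
B = cylinder(h=1.5, r=1.9) → bbox [-1.9,-1.9,0] .. [1.9,1.9,1.5]
lo = A.lo+B.lo = [-12.6-1.9, -14.7-1.9, -2.4+0] = [-14.500,-16.600,-2.400]
hi = A.hi+B.hi = [19.6+1.9, 17.5+1.9, 29.8+1.5] = [21.500,19.400,31.300]
diag = √(36²+36²+33.7²) = √3727.69 = 61.055

min=[-14.500,-16.600,-2.400] max=[21.500,19.400,31.300] diag=61.055


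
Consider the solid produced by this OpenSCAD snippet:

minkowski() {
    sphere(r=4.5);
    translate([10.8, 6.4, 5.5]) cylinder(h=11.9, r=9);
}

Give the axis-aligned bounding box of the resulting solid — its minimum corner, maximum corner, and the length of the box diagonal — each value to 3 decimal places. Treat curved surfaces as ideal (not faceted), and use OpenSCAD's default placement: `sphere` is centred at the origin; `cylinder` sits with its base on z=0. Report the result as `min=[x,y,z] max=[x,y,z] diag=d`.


min=[-2.700,-7.100,1.000] max=[24.300,19.900,21.900] diag=43.529

A = translate([10.8, 6.4, 5.5]) cylinder(h=11.9, r=9) → bbox [1.8,-2.6,5.5] .. [19.8,15.4,17.4]
B = sphere(r=4.5) → bbox [-4.5,-4.5,-4.5] .. [4.5,4.5,4.5]
lo = A.lo+B.lo = [1.8-4.5, -2.6-4.5, 5.5-4.5] = [-2.700,-7.100,1.000]
hi = A.hi+B.hi = [19.8+4.5, 15.4+4.5, 17.4+4.5] = [24.300,19.900,21.900]
diag = √(27²+27²+20.9²) = √1894.81 = 43.529


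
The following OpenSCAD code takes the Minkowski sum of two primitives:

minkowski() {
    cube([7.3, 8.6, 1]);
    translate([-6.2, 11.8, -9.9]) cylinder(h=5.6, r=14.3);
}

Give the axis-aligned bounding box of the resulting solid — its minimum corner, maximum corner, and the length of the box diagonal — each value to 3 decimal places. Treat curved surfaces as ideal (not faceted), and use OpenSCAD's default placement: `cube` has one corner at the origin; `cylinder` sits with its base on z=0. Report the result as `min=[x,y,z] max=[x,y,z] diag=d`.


A = translate([-6.2, 11.8, -9.9]) cylinder(h=5.6, r=14.3) → bbox [-20.5,-2.5,-9.9] .. [8.1,26.1,-4.3]
B = cube([7.3, 8.6, 1]) → bbox [0,0,0] .. [7.3,8.6,1]
lo = A.lo+B.lo = [-20.5+0, -2.5+0, -9.9+0] = [-20.500,-2.500,-9.900]
hi = A.hi+B.hi = [8.1+7.3, 26.1+8.6, -4.3+1] = [15.400,34.700,-3.300]
diag = √(35.9²+37.2²+6.6²) = √2716.21 = 52.117

min=[-20.500,-2.500,-9.900] max=[15.400,34.700,-3.300] diag=52.117


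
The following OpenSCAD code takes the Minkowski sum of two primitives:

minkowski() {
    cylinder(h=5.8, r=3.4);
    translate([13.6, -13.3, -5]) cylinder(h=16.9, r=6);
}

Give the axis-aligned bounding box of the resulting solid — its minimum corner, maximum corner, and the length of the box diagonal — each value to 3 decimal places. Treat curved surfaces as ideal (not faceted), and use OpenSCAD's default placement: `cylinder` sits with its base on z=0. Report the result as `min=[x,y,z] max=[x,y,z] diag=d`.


A = translate([13.6, -13.3, -5]) cylinder(h=16.9, r=6) → bbox [7.6,-19.3,-5] .. [19.6,-7.3,11.9]
B = cylinder(h=5.8, r=3.4) → bbox [-3.4,-3.4,0] .. [3.4,3.4,5.8]
lo = A.lo+B.lo = [7.6-3.4, -19.3-3.4, -5+0] = [4.200,-22.700,-5.000]
hi = A.hi+B.hi = [19.6+3.4, -7.3+3.4, 11.9+5.8] = [23.000,-3.900,17.700]
diag = √(18.8²+18.8²+22.7²) = √1222.17 = 34.960

min=[4.200,-22.700,-5.000] max=[23.000,-3.900,17.700] diag=34.960


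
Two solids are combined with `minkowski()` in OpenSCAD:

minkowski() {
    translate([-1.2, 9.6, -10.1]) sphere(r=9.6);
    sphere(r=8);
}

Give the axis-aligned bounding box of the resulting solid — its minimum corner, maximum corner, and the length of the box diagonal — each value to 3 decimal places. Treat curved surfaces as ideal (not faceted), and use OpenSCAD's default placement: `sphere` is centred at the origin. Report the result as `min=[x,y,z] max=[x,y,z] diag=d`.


min=[-18.800,-8.000,-27.700] max=[16.400,27.200,7.500] diag=60.968

A = translate([-1.2, 9.6, -10.1]) sphere(r=9.6) → bbox [-10.8,0,-19.7] .. [8.4,19.2,-0.5]
B = sphere(r=8) → bbox [-8,-8,-8] .. [8,8,8]
lo = A.lo+B.lo = [-10.8-8, 0-8, -19.7-8] = [-18.800,-8.000,-27.700]
hi = A.hi+B.hi = [8.4+8, 19.2+8, -0.5+8] = [16.400,27.200,7.500]
diag = √(35.2²+35.2²+35.2²) = √3717.12 = 60.968


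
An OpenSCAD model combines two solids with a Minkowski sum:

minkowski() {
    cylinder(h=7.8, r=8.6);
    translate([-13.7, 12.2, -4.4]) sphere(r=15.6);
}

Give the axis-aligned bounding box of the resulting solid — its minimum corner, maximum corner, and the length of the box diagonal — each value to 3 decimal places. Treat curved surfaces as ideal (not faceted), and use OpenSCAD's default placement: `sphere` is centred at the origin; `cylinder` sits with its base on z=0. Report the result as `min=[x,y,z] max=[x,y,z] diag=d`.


A = translate([-13.7, 12.2, -4.4]) sphere(r=15.6) → bbox [-29.3,-3.4,-20] .. [1.9,27.8,11.2]
B = cylinder(h=7.8, r=8.6) → bbox [-8.6,-8.6,0] .. [8.6,8.6,7.8]
lo = A.lo+B.lo = [-29.3-8.6, -3.4-8.6, -20+0] = [-37.900,-12.000,-20.000]
hi = A.hi+B.hi = [1.9+8.6, 27.8+8.6, 11.2+7.8] = [10.500,36.400,19.000]
diag = √(48.4²+48.4²+39²) = √6206.12 = 78.779

min=[-37.900,-12.000,-20.000] max=[10.500,36.400,19.000] diag=78.779


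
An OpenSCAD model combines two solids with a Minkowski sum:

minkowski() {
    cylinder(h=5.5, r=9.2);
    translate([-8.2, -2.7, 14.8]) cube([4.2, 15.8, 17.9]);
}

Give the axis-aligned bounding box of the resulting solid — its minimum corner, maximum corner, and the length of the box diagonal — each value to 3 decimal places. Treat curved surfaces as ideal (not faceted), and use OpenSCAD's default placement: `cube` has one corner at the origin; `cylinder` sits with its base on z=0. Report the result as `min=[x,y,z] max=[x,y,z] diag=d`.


A = translate([-8.2, -2.7, 14.8]) cube([4.2, 15.8, 17.9]) → bbox [-8.2,-2.7,14.8] .. [-4,13.1,32.7]
B = cylinder(h=5.5, r=9.2) → bbox [-9.2,-9.2,0] .. [9.2,9.2,5.5]
lo = A.lo+B.lo = [-8.2-9.2, -2.7-9.2, 14.8+0] = [-17.400,-11.900,14.800]
hi = A.hi+B.hi = [-4+9.2, 13.1+9.2, 32.7+5.5] = [5.200,22.300,38.200]
diag = √(22.6²+34.2²+23.4²) = √2227.96 = 47.201

min=[-17.400,-11.900,14.800] max=[5.200,22.300,38.200] diag=47.201


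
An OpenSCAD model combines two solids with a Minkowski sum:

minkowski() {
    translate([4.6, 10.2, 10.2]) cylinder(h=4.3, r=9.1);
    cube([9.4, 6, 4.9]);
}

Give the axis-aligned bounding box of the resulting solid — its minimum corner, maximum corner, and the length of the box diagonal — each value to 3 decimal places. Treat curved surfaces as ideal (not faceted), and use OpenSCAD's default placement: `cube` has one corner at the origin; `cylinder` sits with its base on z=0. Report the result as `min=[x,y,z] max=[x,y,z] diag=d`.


A = translate([4.6, 10.2, 10.2]) cylinder(h=4.3, r=9.1) → bbox [-4.5,1.1,10.2] .. [13.7,19.3,14.5]
B = cube([9.4, 6, 4.9]) → bbox [0,0,0] .. [9.4,6,4.9]
lo = A.lo+B.lo = [-4.5+0, 1.1+0, 10.2+0] = [-4.500,1.100,10.200]
hi = A.hi+B.hi = [13.7+9.4, 19.3+6, 14.5+4.9] = [23.100,25.300,19.400]
diag = √(27.6²+24.2²+9.2²) = √1432.04 = 37.842

min=[-4.500,1.100,10.200] max=[23.100,25.300,19.400] diag=37.842


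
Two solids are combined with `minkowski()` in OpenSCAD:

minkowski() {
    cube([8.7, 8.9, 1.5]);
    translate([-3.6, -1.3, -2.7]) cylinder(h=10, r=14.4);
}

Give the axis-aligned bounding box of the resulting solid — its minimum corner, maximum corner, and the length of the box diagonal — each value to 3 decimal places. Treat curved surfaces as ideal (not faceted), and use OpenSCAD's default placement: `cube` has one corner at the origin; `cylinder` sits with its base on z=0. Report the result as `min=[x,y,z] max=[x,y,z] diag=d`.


A = translate([-3.6, -1.3, -2.7]) cylinder(h=10, r=14.4) → bbox [-18,-15.7,-2.7] .. [10.8,13.1,7.3]
B = cube([8.7, 8.9, 1.5]) → bbox [0,0,0] .. [8.7,8.9,1.5]
lo = A.lo+B.lo = [-18+0, -15.7+0, -2.7+0] = [-18.000,-15.700,-2.700]
hi = A.hi+B.hi = [10.8+8.7, 13.1+8.9, 7.3+1.5] = [19.500,22.000,8.800]
diag = √(37.5²+37.7²+11.5²) = √2959.79 = 54.404

min=[-18.000,-15.700,-2.700] max=[19.500,22.000,8.800] diag=54.404


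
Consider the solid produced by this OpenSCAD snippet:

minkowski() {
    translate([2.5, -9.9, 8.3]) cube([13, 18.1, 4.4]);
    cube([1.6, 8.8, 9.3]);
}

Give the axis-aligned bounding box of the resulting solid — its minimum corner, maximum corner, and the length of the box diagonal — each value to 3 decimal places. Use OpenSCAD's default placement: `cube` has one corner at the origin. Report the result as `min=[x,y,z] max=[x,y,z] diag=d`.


min=[2.500,-9.900,8.300] max=[17.100,17.000,22.000] diag=33.533

A = translate([2.5, -9.9, 8.3]) cube([13, 18.1, 4.4]) → bbox [2.5,-9.9,8.3] .. [15.5,8.2,12.7]
B = cube([1.6, 8.8, 9.3]) → bbox [0,0,0] .. [1.6,8.8,9.3]
lo = A.lo+B.lo = [2.5+0, -9.9+0, 8.3+0] = [2.500,-9.900,8.300]
hi = A.hi+B.hi = [15.5+1.6, 8.2+8.8, 12.7+9.3] = [17.100,17.000,22.000]
diag = √(14.6²+26.9²+13.7²) = √1124.46 = 33.533


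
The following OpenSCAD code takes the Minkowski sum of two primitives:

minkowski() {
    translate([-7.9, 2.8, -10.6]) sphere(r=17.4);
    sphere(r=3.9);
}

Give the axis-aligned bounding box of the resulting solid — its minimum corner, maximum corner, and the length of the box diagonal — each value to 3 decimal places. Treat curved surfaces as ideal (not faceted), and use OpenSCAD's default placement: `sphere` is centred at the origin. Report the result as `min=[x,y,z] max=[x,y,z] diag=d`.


A = translate([-7.9, 2.8, -10.6]) sphere(r=17.4) → bbox [-25.3,-14.6,-28] .. [9.5,20.2,6.8]
B = sphere(r=3.9) → bbox [-3.9,-3.9,-3.9] .. [3.9,3.9,3.9]
lo = A.lo+B.lo = [-25.3-3.9, -14.6-3.9, -28-3.9] = [-29.200,-18.500,-31.900]
hi = A.hi+B.hi = [9.5+3.9, 20.2+3.9, 6.8+3.9] = [13.400,24.100,10.700]
diag = √(42.6²+42.6²+42.6²) = √5444.28 = 73.785

min=[-29.200,-18.500,-31.900] max=[13.400,24.100,10.700] diag=73.785


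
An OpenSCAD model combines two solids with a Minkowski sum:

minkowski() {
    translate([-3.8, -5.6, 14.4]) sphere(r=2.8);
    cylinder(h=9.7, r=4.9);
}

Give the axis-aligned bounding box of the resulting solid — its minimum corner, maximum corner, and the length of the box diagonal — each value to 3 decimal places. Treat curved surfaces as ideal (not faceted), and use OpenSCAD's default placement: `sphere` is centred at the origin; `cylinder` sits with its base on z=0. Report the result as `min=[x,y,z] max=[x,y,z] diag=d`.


A = translate([-3.8, -5.6, 14.4]) sphere(r=2.8) → bbox [-6.6,-8.4,11.6] .. [-1,-2.8,17.2]
B = cylinder(h=9.7, r=4.9) → bbox [-4.9,-4.9,0] .. [4.9,4.9,9.7]
lo = A.lo+B.lo = [-6.6-4.9, -8.4-4.9, 11.6+0] = [-11.500,-13.300,11.600]
hi = A.hi+B.hi = [-1+4.9, -2.8+4.9, 17.2+9.7] = [3.900,2.100,26.900]
diag = √(15.4²+15.4²+15.3²) = √708.41 = 26.616

min=[-11.500,-13.300,11.600] max=[3.900,2.100,26.900] diag=26.616


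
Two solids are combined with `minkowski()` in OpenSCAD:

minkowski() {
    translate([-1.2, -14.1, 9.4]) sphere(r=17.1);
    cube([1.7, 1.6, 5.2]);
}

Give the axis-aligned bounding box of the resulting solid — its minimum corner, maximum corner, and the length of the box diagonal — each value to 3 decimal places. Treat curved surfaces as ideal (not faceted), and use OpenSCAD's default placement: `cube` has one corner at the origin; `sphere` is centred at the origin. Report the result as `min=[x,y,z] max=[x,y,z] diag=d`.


min=[-18.300,-31.200,-7.700] max=[17.600,4.600,31.700] diag=64.209

A = translate([-1.2, -14.1, 9.4]) sphere(r=17.1) → bbox [-18.3,-31.2,-7.7] .. [15.9,3,26.5]
B = cube([1.7, 1.6, 5.2]) → bbox [0,0,0] .. [1.7,1.6,5.2]
lo = A.lo+B.lo = [-18.3+0, -31.2+0, -7.7+0] = [-18.300,-31.200,-7.700]
hi = A.hi+B.hi = [15.9+1.7, 3+1.6, 26.5+5.2] = [17.600,4.600,31.700]
diag = √(35.9²+35.8²+39.4²) = √4122.81 = 64.209


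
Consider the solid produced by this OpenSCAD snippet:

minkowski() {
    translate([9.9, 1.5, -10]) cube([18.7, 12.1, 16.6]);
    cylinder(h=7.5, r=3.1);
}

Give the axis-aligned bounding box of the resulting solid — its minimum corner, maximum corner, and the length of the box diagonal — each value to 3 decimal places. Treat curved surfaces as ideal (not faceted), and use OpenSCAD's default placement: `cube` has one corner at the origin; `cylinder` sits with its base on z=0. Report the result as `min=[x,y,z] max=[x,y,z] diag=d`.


min=[6.800,-1.600,-10.000] max=[31.700,16.700,14.100] diag=39.188

A = translate([9.9, 1.5, -10]) cube([18.7, 12.1, 16.6]) → bbox [9.9,1.5,-10] .. [28.6,13.6,6.6]
B = cylinder(h=7.5, r=3.1) → bbox [-3.1,-3.1,0] .. [3.1,3.1,7.5]
lo = A.lo+B.lo = [9.9-3.1, 1.5-3.1, -10+0] = [6.800,-1.600,-10.000]
hi = A.hi+B.hi = [28.6+3.1, 13.6+3.1, 6.6+7.5] = [31.700,16.700,14.100]
diag = √(24.9²+18.3²+24.1²) = √1535.71 = 39.188


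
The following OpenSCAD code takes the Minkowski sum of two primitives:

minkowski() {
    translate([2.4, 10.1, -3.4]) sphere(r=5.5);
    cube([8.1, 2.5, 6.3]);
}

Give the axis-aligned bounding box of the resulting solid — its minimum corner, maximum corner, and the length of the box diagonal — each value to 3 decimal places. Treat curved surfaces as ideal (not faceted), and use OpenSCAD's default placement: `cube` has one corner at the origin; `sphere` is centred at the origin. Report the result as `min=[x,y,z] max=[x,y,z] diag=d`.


min=[-3.100,4.600,-8.900] max=[16.000,18.100,8.400] diag=29.092

A = translate([2.4, 10.1, -3.4]) sphere(r=5.5) → bbox [-3.1,4.6,-8.9] .. [7.9,15.6,2.1]
B = cube([8.1, 2.5, 6.3]) → bbox [0,0,0] .. [8.1,2.5,6.3]
lo = A.lo+B.lo = [-3.1+0, 4.6+0, -8.9+0] = [-3.100,4.600,-8.900]
hi = A.hi+B.hi = [7.9+8.1, 15.6+2.5, 2.1+6.3] = [16.000,18.100,8.400]
diag = √(19.1²+13.5²+17.3²) = √846.35 = 29.092


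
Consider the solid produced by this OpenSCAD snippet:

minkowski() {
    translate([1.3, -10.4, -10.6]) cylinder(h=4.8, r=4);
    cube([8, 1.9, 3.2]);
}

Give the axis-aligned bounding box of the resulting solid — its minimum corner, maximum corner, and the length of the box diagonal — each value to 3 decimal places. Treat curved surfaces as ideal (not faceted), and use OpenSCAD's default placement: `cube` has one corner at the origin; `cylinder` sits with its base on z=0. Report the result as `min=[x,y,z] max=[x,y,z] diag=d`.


min=[-2.700,-14.400,-10.600] max=[13.300,-4.500,-2.600] diag=20.445

A = translate([1.3, -10.4, -10.6]) cylinder(h=4.8, r=4) → bbox [-2.7,-14.4,-10.6] .. [5.3,-6.4,-5.8]
B = cube([8, 1.9, 3.2]) → bbox [0,0,0] .. [8,1.9,3.2]
lo = A.lo+B.lo = [-2.7+0, -14.4+0, -10.6+0] = [-2.700,-14.400,-10.600]
hi = A.hi+B.hi = [5.3+8, -6.4+1.9, -5.8+3.2] = [13.300,-4.500,-2.600]
diag = √(16²+9.9²+8²) = √418.01 = 20.445


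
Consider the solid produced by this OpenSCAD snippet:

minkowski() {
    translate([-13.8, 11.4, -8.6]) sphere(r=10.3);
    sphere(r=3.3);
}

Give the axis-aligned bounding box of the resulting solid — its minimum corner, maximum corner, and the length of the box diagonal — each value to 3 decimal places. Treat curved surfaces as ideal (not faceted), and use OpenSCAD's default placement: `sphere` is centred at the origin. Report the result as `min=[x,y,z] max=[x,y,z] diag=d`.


A = translate([-13.8, 11.4, -8.6]) sphere(r=10.3) → bbox [-24.1,1.1,-18.9] .. [-3.5,21.7,1.7]
B = sphere(r=3.3) → bbox [-3.3,-3.3,-3.3] .. [3.3,3.3,3.3]
lo = A.lo+B.lo = [-24.1-3.3, 1.1-3.3, -18.9-3.3] = [-27.400,-2.200,-22.200]
hi = A.hi+B.hi = [-3.5+3.3, 21.7+3.3, 1.7+3.3] = [-0.200,25.000,5.000]
diag = √(27.2²+27.2²+27.2²) = √2219.52 = 47.112

min=[-27.400,-2.200,-22.200] max=[-0.200,25.000,5.000] diag=47.112


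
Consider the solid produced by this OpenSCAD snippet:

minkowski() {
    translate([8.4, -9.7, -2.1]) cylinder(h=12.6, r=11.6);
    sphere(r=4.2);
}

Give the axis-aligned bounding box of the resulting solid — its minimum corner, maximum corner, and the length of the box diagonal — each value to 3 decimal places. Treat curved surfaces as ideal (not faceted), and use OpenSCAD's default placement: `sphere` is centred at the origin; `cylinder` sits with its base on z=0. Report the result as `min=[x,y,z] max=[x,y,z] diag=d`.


min=[-7.400,-25.500,-6.300] max=[24.200,6.100,14.700] diag=49.377

A = translate([8.4, -9.7, -2.1]) cylinder(h=12.6, r=11.6) → bbox [-3.2,-21.3,-2.1] .. [20,1.9,10.5]
B = sphere(r=4.2) → bbox [-4.2,-4.2,-4.2] .. [4.2,4.2,4.2]
lo = A.lo+B.lo = [-3.2-4.2, -21.3-4.2, -2.1-4.2] = [-7.400,-25.500,-6.300]
hi = A.hi+B.hi = [20+4.2, 1.9+4.2, 10.5+4.2] = [24.200,6.100,14.700]
diag = √(31.6²+31.6²+21²) = √2438.12 = 49.377


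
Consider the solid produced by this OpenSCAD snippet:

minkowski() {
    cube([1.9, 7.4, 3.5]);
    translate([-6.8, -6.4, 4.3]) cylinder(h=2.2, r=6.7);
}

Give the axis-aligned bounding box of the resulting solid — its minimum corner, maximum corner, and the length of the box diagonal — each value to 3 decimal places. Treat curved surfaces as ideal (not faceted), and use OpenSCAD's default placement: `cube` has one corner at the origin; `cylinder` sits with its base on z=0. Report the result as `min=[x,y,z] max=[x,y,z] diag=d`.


min=[-13.500,-13.100,4.300] max=[1.800,7.700,10.000] diag=26.443

A = translate([-6.8, -6.4, 4.3]) cylinder(h=2.2, r=6.7) → bbox [-13.5,-13.1,4.3] .. [-0.1,0.3,6.5]
B = cube([1.9, 7.4, 3.5]) → bbox [0,0,0] .. [1.9,7.4,3.5]
lo = A.lo+B.lo = [-13.5+0, -13.1+0, 4.3+0] = [-13.500,-13.100,4.300]
hi = A.hi+B.hi = [-0.1+1.9, 0.3+7.4, 6.5+3.5] = [1.800,7.700,10.000]
diag = √(15.3²+20.8²+5.7²) = √699.22 = 26.443


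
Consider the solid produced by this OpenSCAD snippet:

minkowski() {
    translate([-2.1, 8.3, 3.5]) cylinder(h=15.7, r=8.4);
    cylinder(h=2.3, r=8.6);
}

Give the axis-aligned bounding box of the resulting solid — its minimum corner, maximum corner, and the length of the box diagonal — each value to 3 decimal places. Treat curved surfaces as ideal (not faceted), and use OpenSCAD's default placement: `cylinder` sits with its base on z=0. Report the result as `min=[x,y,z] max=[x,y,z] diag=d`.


min=[-19.100,-8.700,3.500] max=[14.900,25.300,21.500] diag=51.342

A = translate([-2.1, 8.3, 3.5]) cylinder(h=15.7, r=8.4) → bbox [-10.5,-0.1,3.5] .. [6.3,16.7,19.2]
B = cylinder(h=2.3, r=8.6) → bbox [-8.6,-8.6,0] .. [8.6,8.6,2.3]
lo = A.lo+B.lo = [-10.5-8.6, -0.1-8.6, 3.5+0] = [-19.100,-8.700,3.500]
hi = A.hi+B.hi = [6.3+8.6, 16.7+8.6, 19.2+2.3] = [14.900,25.300,21.500]
diag = √(34²+34²+18²) = √2636 = 51.342


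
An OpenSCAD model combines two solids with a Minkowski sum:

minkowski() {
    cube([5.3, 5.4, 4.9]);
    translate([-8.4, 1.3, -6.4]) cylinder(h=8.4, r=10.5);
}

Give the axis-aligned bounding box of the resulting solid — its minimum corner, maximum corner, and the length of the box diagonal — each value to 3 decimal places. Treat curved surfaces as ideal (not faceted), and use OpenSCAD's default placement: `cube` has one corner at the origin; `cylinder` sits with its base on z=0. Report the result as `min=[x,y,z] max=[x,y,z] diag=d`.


A = translate([-8.4, 1.3, -6.4]) cylinder(h=8.4, r=10.5) → bbox [-18.9,-9.2,-6.4] .. [2.1,11.8,2]
B = cube([5.3, 5.4, 4.9]) → bbox [0,0,0] .. [5.3,5.4,4.9]
lo = A.lo+B.lo = [-18.9+0, -9.2+0, -6.4+0] = [-18.900,-9.200,-6.400]
hi = A.hi+B.hi = [2.1+5.3, 11.8+5.4, 2+4.9] = [7.400,17.200,6.900]
diag = √(26.3²+26.4²+13.3²) = √1565.54 = 39.567

min=[-18.900,-9.200,-6.400] max=[7.400,17.200,6.900] diag=39.567


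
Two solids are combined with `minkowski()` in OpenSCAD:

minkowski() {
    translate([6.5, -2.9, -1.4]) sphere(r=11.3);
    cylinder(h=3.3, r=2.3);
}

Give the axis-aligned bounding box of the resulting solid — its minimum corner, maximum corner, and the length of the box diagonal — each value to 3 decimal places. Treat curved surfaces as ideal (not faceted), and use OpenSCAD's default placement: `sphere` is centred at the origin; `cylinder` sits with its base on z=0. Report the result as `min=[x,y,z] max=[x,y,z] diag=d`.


min=[-7.100,-16.500,-12.700] max=[20.100,10.700,13.200] diag=46.373

A = translate([6.5, -2.9, -1.4]) sphere(r=11.3) → bbox [-4.8,-14.2,-12.7] .. [17.8,8.4,9.9]
B = cylinder(h=3.3, r=2.3) → bbox [-2.3,-2.3,0] .. [2.3,2.3,3.3]
lo = A.lo+B.lo = [-4.8-2.3, -14.2-2.3, -12.7+0] = [-7.100,-16.500,-12.700]
hi = A.hi+B.hi = [17.8+2.3, 8.4+2.3, 9.9+3.3] = [20.100,10.700,13.200]
diag = √(27.2²+27.2²+25.9²) = √2150.49 = 46.373


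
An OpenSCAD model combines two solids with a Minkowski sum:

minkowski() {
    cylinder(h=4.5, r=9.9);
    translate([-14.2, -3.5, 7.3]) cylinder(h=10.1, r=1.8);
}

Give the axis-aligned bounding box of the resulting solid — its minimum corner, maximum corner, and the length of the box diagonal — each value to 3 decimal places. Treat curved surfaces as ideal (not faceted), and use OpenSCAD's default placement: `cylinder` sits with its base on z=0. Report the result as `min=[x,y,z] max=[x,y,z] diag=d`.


min=[-25.900,-15.200,7.300] max=[-2.500,8.200,21.900] diag=36.170

A = translate([-14.2, -3.5, 7.3]) cylinder(h=10.1, r=1.8) → bbox [-16,-5.3,7.3] .. [-12.4,-1.7,17.4]
B = cylinder(h=4.5, r=9.9) → bbox [-9.9,-9.9,0] .. [9.9,9.9,4.5]
lo = A.lo+B.lo = [-16-9.9, -5.3-9.9, 7.3+0] = [-25.900,-15.200,7.300]
hi = A.hi+B.hi = [-12.4+9.9, -1.7+9.9, 17.4+4.5] = [-2.500,8.200,21.900]
diag = √(23.4²+23.4²+14.6²) = √1308.28 = 36.170


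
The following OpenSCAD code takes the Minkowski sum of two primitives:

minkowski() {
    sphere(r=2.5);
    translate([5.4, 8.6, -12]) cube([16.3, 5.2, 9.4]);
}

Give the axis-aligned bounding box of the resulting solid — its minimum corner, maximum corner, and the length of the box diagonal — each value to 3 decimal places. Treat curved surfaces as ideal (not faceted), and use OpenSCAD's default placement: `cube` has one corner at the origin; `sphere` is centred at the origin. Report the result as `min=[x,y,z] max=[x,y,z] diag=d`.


A = translate([5.4, 8.6, -12]) cube([16.3, 5.2, 9.4]) → bbox [5.4,8.6,-12] .. [21.7,13.8,-2.6]
B = sphere(r=2.5) → bbox [-2.5,-2.5,-2.5] .. [2.5,2.5,2.5]
lo = A.lo+B.lo = [5.4-2.5, 8.6-2.5, -12-2.5] = [2.900,6.100,-14.500]
hi = A.hi+B.hi = [21.7+2.5, 13.8+2.5, -2.6+2.5] = [24.200,16.300,-0.100]
diag = √(21.3²+10.2²+14.4²) = √765.09 = 27.660

min=[2.900,6.100,-14.500] max=[24.200,16.300,-0.100] diag=27.660


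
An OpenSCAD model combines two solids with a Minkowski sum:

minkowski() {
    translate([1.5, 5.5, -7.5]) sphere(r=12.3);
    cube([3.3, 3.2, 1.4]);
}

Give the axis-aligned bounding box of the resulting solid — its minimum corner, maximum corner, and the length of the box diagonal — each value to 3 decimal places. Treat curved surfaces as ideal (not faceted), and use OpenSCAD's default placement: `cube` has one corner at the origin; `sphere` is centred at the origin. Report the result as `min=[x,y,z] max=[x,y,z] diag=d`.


A = translate([1.5, 5.5, -7.5]) sphere(r=12.3) → bbox [-10.8,-6.8,-19.8] .. [13.8,17.8,4.8]
B = cube([3.3, 3.2, 1.4]) → bbox [0,0,0] .. [3.3,3.2,1.4]
lo = A.lo+B.lo = [-10.8+0, -6.8+0, -19.8+0] = [-10.800,-6.800,-19.800]
hi = A.hi+B.hi = [13.8+3.3, 17.8+3.2, 4.8+1.4] = [17.100,21.000,6.200]
diag = √(27.9²+27.8²+26²) = √2227.25 = 47.194

min=[-10.800,-6.800,-19.800] max=[17.100,21.000,6.200] diag=47.194
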